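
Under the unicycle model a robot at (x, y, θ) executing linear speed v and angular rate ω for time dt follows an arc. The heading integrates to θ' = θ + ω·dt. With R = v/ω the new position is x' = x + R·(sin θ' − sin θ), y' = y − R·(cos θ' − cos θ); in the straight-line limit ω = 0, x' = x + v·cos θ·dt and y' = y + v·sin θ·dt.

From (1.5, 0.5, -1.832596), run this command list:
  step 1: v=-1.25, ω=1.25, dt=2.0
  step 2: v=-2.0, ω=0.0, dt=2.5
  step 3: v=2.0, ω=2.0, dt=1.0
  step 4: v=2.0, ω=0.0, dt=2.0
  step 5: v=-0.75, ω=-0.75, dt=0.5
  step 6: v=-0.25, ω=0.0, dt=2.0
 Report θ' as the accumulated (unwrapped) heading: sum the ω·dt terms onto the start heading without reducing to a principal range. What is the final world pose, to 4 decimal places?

step 1: θ'=0.6674 (R=-1.0000) → pose (-0.0849, 1.5443, 0.6674)
step 2: θ'=0.6674 (straight) → pose (-4.0120, -1.5505, 0.6674)
step 3: θ'=2.6674 (R=1.0000) → pose (-4.1744, 0.1246, 2.6674)
step 4: θ'=2.6674 (straight) → pose (-7.7330, 1.9511, 2.6674)
step 5: θ'=2.2924 (R=1.0000) → pose (-7.4389, 1.7220, 2.2924)
step 6: θ'=2.2924 (straight) → pose (-7.1086, 1.3466, 2.2924)

(-7.1086, 1.3466, 2.2924)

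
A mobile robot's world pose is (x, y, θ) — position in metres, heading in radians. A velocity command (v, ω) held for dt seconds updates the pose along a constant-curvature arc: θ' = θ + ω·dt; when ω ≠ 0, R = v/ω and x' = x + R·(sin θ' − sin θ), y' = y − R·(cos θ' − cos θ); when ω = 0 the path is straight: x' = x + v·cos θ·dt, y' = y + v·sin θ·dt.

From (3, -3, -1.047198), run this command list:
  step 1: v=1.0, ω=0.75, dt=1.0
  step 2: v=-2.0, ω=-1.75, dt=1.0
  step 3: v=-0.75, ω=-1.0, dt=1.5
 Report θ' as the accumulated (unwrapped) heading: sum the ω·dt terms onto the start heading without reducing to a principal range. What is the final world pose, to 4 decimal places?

step 1: θ'=-0.2972 (R=1.3333) → pose (3.7642, -3.6082, -0.2972)
step 2: θ'=-2.0472 (R=1.1429) → pose (3.0833, -1.9914, -2.0472)
step 3: θ'=-3.5472 (R=0.7500) → pose (4.0457, -1.6462, -3.5472)

(4.0457, -1.6462, -3.5472)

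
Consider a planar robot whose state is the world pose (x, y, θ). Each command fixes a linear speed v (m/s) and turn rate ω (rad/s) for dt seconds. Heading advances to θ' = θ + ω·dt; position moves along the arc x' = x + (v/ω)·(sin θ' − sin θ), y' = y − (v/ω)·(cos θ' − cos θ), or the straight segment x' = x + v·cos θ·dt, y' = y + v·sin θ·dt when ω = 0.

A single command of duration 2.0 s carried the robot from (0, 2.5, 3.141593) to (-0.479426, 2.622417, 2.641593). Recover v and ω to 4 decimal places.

Δθ = 2.641593 − 3.141593 = -0.500000
ω = Δθ/dt = -0.500000/2.0 = -0.2500
R = Δx/(sin θ' − sin θ) = -1.0000
v = R·ω = -1.0000·-0.2500 = 0.2500

v = 0.2500, ω = -0.2500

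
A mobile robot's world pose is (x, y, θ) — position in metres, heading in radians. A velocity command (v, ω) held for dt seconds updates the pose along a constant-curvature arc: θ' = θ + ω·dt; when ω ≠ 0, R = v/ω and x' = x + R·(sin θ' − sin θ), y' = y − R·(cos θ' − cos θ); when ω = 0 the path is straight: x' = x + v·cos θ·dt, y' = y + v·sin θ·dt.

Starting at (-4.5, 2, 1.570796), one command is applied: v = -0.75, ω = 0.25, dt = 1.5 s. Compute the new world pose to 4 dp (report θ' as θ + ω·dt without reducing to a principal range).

θ' = 1.5708 + 0.25·1.5 = 1.9458
R = v/ω = -0.75/0.25 = -3.0000
x' = -4.5 + -3.0000·(sin 1.9458 − sin 1.5708) = -4.2915
y' = 2 − -3.0000·(cos 1.9458 − cos 1.5708) = 0.9012

(-4.2915, 0.9012, 1.9458)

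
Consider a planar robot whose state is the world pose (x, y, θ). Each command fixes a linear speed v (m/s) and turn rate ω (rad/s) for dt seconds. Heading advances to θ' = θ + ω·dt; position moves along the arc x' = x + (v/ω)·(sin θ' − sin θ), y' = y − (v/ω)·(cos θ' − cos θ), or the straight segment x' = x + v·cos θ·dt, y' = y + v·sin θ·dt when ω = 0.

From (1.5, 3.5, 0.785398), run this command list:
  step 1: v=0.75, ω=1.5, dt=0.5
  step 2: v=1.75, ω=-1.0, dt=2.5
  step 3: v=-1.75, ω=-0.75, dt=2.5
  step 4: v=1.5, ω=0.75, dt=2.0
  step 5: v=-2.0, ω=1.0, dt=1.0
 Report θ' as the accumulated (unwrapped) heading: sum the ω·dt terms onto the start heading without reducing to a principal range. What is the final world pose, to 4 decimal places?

(3.4243, 7.3878, -0.3396)

step 1: θ'=1.5354 (R=0.5000) → pose (1.6461, 3.8359, 1.5354)
step 2: θ'=-0.9646 (R=-1.7500) → pose (4.8332, 4.7710, -0.9646)
step 3: θ'=-2.8396 (R=2.3333) → pose (6.0568, 8.3281, -2.8396)
step 4: θ'=-1.3396 (R=2.0000) → pose (4.7049, 5.9603, -1.3396)
step 5: θ'=-0.3396 (R=-2.0000) → pose (3.4243, 7.3878, -0.3396)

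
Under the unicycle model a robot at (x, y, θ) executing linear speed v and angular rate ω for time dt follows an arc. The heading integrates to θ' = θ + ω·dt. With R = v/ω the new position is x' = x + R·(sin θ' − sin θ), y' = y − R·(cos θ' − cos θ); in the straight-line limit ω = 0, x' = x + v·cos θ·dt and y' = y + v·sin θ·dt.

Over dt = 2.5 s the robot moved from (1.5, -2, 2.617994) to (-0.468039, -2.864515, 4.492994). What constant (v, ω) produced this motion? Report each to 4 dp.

v = 1.0000, ω = 0.7500

Δθ = 4.492994 − 2.617994 = 1.875000
ω = Δθ/dt = 1.875000/2.5 = 0.7500
R = Δx/(sin θ' − sin θ) = 1.3333
v = R·ω = 1.3333·0.7500 = 1.0000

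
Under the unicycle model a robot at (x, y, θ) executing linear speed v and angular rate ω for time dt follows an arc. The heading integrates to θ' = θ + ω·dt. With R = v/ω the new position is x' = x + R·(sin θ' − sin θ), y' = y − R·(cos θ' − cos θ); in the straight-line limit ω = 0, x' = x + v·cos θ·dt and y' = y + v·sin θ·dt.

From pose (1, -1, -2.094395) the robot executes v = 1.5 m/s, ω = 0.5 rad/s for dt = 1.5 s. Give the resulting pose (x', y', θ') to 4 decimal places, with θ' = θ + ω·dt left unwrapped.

θ' = -2.0944 + 0.5·1.5 = -1.3444
R = v/ω = 1.5/0.5 = 3.0000
x' = 1 + 3.0000·(sin -1.3444 − sin -2.0944) = 0.6746
y' = -1 − 3.0000·(cos -1.3444 − cos -2.0944) = -3.1734

(0.6746, -3.1734, -1.3444)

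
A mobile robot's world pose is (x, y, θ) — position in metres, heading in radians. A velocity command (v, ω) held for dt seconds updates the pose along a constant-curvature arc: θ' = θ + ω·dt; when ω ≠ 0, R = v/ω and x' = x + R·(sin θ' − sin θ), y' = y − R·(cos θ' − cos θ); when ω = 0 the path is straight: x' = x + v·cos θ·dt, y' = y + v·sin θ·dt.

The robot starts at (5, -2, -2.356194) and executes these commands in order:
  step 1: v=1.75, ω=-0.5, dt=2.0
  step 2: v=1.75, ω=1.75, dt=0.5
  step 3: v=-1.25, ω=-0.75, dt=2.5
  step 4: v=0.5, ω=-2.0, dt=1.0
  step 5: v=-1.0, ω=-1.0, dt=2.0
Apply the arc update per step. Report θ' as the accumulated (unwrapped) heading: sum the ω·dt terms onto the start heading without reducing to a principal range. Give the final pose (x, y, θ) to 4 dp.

(2.9868, -2.0520, -8.3562)

step 1: θ'=-3.3562 (R=-3.5000) → pose (1.7798, -2.9448, -3.3562)
step 2: θ'=-2.4812 (R=1.0000) → pose (0.9534, -3.1322, -2.4812)
step 3: θ'=-4.3562 (R=1.6667) → pose (3.5378, -3.8672, -4.3562)
step 4: θ'=-6.3562 (R=-0.2500) → pose (3.7904, -3.5307, -6.3562)
step 5: θ'=-8.3562 (R=1.0000) → pose (2.9868, -2.0520, -8.3562)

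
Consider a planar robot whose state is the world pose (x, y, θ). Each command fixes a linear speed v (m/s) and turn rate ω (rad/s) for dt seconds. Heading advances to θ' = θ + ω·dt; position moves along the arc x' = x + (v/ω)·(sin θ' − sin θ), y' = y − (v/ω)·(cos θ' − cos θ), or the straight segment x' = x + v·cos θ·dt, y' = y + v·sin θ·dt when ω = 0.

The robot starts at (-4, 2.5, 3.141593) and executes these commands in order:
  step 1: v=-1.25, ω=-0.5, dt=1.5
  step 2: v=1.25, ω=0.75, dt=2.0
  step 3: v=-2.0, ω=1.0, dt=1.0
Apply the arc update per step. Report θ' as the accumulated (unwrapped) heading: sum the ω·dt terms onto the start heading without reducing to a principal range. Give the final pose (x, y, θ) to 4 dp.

(-3.9633, 3.6491, 4.8916)

step 1: θ'=2.3916 (R=2.5000) → pose (-2.2959, 1.8292, 2.3916)
step 2: θ'=3.8916 (R=1.6667) → pose (-4.5680, 1.8292, 3.8916)
step 3: θ'=4.8916 (R=-2.0000) → pose (-3.9633, 3.6491, 4.8916)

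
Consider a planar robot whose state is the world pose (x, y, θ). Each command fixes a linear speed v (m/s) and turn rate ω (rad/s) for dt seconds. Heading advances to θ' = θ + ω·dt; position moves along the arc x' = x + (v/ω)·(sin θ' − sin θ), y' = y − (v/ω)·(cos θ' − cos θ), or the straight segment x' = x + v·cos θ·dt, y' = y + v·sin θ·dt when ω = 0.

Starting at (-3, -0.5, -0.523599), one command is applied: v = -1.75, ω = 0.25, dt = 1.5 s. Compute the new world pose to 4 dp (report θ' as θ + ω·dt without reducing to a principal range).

θ' = -0.5236 + 0.25·1.5 = -0.1486
R = v/ω = -1.75/0.25 = -7.0000
x' = -3 + -7.0000·(sin -0.1486 − sin -0.5236) = -5.4636
y' = -0.5 − -7.0000·(cos -0.1486 − cos -0.5236) = 0.3607

(-5.4636, 0.3607, -0.1486)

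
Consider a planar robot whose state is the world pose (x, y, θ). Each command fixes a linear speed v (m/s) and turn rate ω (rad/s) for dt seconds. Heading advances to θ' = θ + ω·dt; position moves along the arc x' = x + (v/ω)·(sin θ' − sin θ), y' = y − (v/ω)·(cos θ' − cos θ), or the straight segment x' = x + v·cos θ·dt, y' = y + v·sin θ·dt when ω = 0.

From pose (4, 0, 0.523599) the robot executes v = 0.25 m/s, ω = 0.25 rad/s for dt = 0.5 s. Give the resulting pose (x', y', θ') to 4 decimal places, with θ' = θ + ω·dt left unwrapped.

θ' = 0.5236 + 0.25·0.5 = 0.6486
R = v/ω = 0.25/0.25 = 1.0000
x' = 4 + 1.0000·(sin 0.6486 − sin 0.5236) = 4.1041
y' = 0 − 1.0000·(cos 0.6486 − cos 0.5236) = 0.0691

(4.1041, 0.0691, 0.6486)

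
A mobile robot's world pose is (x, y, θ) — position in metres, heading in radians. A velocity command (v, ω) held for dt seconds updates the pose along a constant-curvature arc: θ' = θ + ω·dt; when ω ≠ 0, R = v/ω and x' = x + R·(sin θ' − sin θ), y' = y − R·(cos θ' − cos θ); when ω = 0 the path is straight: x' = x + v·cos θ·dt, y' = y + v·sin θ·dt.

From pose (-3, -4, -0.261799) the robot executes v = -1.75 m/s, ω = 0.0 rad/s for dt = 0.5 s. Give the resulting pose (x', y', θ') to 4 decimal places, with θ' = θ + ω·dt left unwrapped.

θ' = -0.2618 + 0.0·0.5 = -0.2618
ω = 0 → straight: x' = -3 + -1.75·cos(-0.2618)·0.5 = -3.8452
y' = -4 + -1.75·sin(-0.2618)·0.5 = -3.7735

(-3.8452, -3.7735, -0.2618)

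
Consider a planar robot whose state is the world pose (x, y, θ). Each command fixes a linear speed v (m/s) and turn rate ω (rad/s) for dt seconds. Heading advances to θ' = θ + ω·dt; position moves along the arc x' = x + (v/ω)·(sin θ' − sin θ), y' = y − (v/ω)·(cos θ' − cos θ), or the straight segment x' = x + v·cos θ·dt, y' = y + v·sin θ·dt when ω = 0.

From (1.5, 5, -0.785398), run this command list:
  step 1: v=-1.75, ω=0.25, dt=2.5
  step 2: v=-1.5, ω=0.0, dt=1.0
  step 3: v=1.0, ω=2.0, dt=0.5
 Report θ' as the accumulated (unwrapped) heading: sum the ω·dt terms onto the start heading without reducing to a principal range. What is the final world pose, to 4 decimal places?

(-3.3605, 7.3597, 0.8396)

step 1: θ'=-0.1604 (R=-7.0000) → pose (-2.3318, 6.9604, -0.1604)
step 2: θ'=-0.1604 (straight) → pose (-3.8125, 7.2000, -0.1604)
step 3: θ'=0.8396 (R=0.5000) → pose (-3.3605, 7.3597, 0.8396)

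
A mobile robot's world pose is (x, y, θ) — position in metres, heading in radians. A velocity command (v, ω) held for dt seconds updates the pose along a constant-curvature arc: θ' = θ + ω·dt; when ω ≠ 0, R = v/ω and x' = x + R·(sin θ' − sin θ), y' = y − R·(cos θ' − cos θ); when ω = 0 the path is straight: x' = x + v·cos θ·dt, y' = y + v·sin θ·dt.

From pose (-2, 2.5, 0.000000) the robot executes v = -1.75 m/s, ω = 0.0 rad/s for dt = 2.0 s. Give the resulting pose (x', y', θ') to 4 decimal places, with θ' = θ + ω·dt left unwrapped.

(-5.5000, 2.5000, 0.0000)

θ' = 0.0000 + 0.0·2.0 = 0.0000
ω = 0 → straight: x' = -2 + -1.75·cos(0.0000)·2.0 = -5.5000
y' = 2.5 + -1.75·sin(0.0000)·2.0 = 2.5000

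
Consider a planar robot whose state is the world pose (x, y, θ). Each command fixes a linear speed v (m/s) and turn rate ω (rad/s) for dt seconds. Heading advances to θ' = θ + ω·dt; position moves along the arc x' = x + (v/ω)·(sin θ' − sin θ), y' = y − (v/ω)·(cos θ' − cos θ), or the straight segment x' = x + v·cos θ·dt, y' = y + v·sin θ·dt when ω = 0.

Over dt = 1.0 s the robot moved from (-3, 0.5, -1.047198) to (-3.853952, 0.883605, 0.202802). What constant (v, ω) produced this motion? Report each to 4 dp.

Δθ = 0.202802 − -1.047198 = 1.250000
ω = Δθ/dt = 1.250000/1.0 = 1.2500
R = Δx/(sin θ' − sin θ) = -0.8000
v = R·ω = -0.8000·1.2500 = -1.0000

v = -1.0000, ω = 1.2500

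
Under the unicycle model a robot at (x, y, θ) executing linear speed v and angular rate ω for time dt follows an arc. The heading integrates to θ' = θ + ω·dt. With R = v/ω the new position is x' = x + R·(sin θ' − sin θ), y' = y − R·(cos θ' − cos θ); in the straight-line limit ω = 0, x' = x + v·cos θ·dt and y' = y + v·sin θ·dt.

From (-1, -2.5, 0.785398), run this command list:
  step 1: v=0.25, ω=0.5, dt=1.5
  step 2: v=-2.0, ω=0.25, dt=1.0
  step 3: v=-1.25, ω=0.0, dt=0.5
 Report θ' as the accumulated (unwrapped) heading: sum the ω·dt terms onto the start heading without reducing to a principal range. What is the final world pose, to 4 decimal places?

step 1: θ'=1.5354 (R=0.5000) → pose (-0.8539, -2.1641, 1.5354)
step 2: θ'=1.7854 (R=-8.0000) → pose (-0.6754, -4.1509, 1.7854)
step 3: θ'=1.7854 (straight) → pose (-0.5423, -4.7616, 1.7854)

(-0.5423, -4.7616, 1.7854)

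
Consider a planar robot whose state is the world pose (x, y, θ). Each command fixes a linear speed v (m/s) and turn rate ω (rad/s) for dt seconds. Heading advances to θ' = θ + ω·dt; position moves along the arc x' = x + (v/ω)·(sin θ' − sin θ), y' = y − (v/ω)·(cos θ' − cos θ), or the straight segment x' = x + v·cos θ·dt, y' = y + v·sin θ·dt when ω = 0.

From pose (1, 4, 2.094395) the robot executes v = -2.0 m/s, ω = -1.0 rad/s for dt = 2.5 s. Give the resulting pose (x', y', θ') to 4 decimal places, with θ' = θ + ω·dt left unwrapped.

(-1.5212, 1.1623, -0.4056)

θ' = 2.0944 + -1.0·2.5 = -0.4056
R = v/ω = -2.0/-1.0 = 2.0000
x' = 1 + 2.0000·(sin -0.4056 − sin 2.0944) = -1.5212
y' = 4 − 2.0000·(cos -0.4056 − cos 2.0944) = 1.1623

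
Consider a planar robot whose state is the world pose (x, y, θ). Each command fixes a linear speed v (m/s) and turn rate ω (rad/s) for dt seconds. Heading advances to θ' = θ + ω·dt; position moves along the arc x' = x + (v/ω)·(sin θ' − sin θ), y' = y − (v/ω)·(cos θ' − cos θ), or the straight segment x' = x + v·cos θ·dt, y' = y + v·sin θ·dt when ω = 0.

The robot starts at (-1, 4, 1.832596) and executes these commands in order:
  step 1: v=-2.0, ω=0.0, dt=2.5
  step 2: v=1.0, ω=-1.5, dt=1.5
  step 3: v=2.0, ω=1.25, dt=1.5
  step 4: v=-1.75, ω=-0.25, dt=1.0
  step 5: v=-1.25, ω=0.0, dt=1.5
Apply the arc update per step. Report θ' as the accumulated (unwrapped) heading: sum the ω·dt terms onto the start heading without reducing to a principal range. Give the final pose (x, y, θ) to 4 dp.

step 1: θ'=1.8326 (straight) → pose (0.2941, -0.8296, 1.8326)
step 2: θ'=-0.4174 (R=-0.6667) → pose (1.2083, -0.0477, -0.4174)
step 3: θ'=1.4576 (R=1.6000) → pose (3.4467, 1.2342, 1.4576)
step 4: θ'=1.2076 (R=7.0000) → pose (3.0348, -0.4619, 1.2076)
step 5: θ'=1.2076 (straight) → pose (2.3687, -2.2146, 1.2076)

(2.3687, -2.2146, 1.2076)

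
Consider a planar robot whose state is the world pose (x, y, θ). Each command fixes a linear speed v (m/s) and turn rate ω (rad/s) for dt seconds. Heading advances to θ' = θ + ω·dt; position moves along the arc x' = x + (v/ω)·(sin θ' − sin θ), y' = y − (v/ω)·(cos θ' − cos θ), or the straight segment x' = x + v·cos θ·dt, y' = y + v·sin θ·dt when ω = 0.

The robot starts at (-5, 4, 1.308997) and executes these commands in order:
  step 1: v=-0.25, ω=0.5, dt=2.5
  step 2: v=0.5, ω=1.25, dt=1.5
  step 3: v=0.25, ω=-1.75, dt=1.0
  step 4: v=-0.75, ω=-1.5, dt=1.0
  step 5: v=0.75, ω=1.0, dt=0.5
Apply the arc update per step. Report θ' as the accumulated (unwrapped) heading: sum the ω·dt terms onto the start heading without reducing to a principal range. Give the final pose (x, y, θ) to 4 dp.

(-5.3045, 2.8705, 1.6840)

step 1: θ'=2.5590 (R=-0.5000) → pose (-4.7921, 3.4531, 2.5590)
step 2: θ'=4.4340 (R=0.4000) → pose (-5.3968, 3.2290, 4.4340)
step 3: θ'=2.6840 (R=-0.1429) → pose (-5.5973, 3.1401, 2.6840)
step 4: θ'=1.1840 (R=0.5000) → pose (-5.3551, 2.5029, 1.1840)
step 5: θ'=1.6840 (R=0.7500) → pose (-5.3045, 2.8705, 1.6840)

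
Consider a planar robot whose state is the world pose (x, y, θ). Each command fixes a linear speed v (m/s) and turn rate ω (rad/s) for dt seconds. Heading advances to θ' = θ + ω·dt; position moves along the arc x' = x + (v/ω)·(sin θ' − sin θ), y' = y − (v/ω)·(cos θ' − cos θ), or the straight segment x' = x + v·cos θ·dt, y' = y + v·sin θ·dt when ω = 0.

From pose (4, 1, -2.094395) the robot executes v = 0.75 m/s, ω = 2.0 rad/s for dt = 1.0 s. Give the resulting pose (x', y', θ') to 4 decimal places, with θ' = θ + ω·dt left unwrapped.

(4.2894, 0.4392, -0.0944)

θ' = -2.0944 + 2.0·1.0 = -0.0944
R = v/ω = 0.75/2.0 = 0.3750
x' = 4 + 0.3750·(sin -0.0944 − sin -2.0944) = 4.2894
y' = 1 − 0.3750·(cos -0.0944 − cos -2.0944) = 0.4392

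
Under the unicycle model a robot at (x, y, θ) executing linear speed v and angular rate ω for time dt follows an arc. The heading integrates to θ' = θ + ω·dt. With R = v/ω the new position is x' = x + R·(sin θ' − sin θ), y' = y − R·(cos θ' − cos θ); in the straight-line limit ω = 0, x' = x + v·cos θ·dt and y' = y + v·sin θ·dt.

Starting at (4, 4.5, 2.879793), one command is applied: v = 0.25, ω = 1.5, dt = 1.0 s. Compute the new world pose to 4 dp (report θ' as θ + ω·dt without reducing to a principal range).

θ' = 2.8798 + 1.5·1.0 = 4.3798
R = v/ω = 0.25/1.5 = 0.1667
x' = 4 + 0.1667·(sin 4.3798 − sin 2.8798) = 3.7993
y' = 4.5 − 0.1667·(cos 4.3798 − cos 2.8798) = 4.3934

(3.7993, 4.3934, 4.3798)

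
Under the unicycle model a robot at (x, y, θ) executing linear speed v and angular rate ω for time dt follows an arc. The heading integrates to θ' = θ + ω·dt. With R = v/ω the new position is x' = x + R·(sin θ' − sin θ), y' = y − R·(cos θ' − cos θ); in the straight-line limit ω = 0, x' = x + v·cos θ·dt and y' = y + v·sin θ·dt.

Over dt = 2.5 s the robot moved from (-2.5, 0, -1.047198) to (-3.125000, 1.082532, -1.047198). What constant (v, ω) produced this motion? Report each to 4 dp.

v = -0.5000, ω = 0.0000

Δθ = -1.047198 − -1.047198 = 0.000000
ω = Δθ/dt = 0.000000/2.5 = 0.0000
ω = 0 → v = (Δx·cos θ + Δy·sin θ)/dt = -0.5000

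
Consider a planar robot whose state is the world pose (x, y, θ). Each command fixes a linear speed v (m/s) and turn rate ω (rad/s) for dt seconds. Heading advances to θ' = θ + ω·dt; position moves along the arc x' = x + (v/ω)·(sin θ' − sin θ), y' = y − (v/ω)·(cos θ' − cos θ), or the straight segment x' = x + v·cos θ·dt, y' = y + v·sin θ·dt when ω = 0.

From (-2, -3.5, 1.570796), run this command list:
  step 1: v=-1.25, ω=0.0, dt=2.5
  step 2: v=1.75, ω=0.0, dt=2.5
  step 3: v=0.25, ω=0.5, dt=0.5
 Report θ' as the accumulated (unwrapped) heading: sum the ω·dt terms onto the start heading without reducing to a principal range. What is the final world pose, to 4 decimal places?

(-2.0155, -2.1263, 1.8208)

step 1: θ'=1.5708 (straight) → pose (-2.0000, -6.6250, 1.5708)
step 2: θ'=1.5708 (straight) → pose (-2.0000, -2.2500, 1.5708)
step 3: θ'=1.8208 (R=0.5000) → pose (-2.0155, -2.1263, 1.8208)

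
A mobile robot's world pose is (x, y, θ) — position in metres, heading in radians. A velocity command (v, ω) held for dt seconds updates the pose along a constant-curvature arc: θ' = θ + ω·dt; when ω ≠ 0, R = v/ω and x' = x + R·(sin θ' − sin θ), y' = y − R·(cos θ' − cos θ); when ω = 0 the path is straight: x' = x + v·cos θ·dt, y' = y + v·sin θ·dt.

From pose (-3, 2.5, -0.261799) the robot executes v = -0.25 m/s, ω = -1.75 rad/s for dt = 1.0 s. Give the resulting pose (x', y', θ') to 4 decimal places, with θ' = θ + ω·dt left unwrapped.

(-3.0922, 2.6990, -2.0118)

θ' = -0.2618 + -1.75·1.0 = -2.0118
R = v/ω = -0.25/-1.75 = 0.1429
x' = -3 + 0.1429·(sin -2.0118 − sin -0.2618) = -3.0922
y' = 2.5 − 0.1429·(cos -2.0118 − cos -0.2618) = 2.6990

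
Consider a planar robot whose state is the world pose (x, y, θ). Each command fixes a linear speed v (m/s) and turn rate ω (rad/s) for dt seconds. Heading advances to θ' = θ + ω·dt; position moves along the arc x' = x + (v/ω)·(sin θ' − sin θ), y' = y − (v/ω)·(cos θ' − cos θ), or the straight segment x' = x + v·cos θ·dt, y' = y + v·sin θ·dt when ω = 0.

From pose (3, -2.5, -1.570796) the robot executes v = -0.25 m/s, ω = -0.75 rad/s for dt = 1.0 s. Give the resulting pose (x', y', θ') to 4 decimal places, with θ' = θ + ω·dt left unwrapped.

θ' = -1.5708 + -0.75·1.0 = -2.3208
R = v/ω = -0.25/-0.75 = 0.3333
x' = 3 + 0.3333·(sin -2.3208 − sin -1.5708) = 3.0894
y' = -2.5 − 0.3333·(cos -2.3208 − cos -1.5708) = -2.2728

(3.0894, -2.2728, -2.3208)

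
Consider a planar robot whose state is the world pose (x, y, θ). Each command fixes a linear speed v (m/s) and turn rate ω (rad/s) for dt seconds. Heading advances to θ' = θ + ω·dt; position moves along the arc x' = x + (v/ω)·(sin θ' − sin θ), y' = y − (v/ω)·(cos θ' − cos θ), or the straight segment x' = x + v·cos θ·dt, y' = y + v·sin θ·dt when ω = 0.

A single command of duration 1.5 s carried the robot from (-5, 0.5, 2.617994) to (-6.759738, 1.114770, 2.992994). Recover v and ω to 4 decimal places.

Δθ = 2.992994 − 2.617994 = 0.375000
ω = Δθ/dt = 0.375000/1.5 = 0.2500
R = Δx/(sin θ' − sin θ) = 5.0000
v = R·ω = 5.0000·0.2500 = 1.2500

v = 1.2500, ω = 0.2500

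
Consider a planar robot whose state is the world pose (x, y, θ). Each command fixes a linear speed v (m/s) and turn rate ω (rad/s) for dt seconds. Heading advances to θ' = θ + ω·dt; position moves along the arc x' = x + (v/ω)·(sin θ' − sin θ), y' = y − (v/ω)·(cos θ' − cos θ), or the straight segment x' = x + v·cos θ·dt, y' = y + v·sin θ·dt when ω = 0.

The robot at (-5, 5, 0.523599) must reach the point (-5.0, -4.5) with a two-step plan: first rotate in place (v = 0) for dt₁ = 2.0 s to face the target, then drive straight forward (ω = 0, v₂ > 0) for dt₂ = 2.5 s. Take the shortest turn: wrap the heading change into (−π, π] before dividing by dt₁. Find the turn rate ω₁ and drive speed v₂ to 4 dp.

ω₁ = -1.0472, v₂ = 3.8000

heading to target = atan2(-4.5−5, -5−-5) = -1.5708
Δθ = wrap(-1.5708 − 0.5236) = -2.0944; ω₁ = Δθ/dt₁ = -1.0472
distance = √((-5−-5)² + (-4.5−5)²) = 9.5000; v₂ = distance/dt₂ = 3.8000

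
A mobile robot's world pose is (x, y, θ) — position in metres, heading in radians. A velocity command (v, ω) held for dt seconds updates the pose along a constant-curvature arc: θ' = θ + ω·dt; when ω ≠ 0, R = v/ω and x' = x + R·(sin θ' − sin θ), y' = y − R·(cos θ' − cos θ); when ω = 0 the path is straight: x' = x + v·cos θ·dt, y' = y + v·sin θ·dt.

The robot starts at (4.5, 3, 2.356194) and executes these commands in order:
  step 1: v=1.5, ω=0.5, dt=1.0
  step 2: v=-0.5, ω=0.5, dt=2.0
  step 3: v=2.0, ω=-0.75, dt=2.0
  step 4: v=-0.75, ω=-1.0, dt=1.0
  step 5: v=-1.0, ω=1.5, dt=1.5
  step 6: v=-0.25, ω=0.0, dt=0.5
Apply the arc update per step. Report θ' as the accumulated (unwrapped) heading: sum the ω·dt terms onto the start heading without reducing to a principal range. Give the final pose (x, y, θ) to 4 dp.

step 1: θ'=2.8562 (R=3.0000) → pose (3.2233, 3.7573, 2.8562)
step 2: θ'=3.8562 (R=-1.0000) → pose (4.1602, 3.9615, 3.8562)
step 3: θ'=2.3562 (R=-2.6667) → pose (0.5270, 4.0902, 2.3562)
step 4: θ'=1.3562 (R=0.7500) → pose (0.7295, 3.4001, 1.3562)
step 5: θ'=3.6062 (R=-0.6667) → pose (1.6796, 2.6622, 3.6062)
step 6: θ'=3.6062 (straight) → pose (1.7913, 2.7182, 3.6062)

(1.7913, 2.7182, 3.6062)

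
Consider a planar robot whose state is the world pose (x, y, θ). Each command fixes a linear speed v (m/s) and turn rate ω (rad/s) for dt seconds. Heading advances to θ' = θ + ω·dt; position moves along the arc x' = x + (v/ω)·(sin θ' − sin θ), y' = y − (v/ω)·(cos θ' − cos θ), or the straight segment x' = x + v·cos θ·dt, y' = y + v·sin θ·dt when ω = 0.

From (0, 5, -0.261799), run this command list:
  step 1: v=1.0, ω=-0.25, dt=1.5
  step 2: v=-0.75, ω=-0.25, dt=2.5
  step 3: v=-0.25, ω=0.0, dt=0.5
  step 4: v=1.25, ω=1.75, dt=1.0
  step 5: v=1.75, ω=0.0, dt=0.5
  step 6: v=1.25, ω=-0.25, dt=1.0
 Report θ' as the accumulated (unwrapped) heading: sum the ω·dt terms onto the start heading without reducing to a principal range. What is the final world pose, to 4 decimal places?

step 1: θ'=-0.6368 (R=-4.0000) → pose (1.3432, 4.3523, -0.6368)
step 2: θ'=-1.2618 (R=3.0000) → pose (0.2692, 5.8520, -1.2618)
step 3: θ'=-1.2618 (straight) → pose (0.2312, 5.9711, -1.2618)
step 4: θ'=0.4882 (R=0.7143) → pose (1.2467, 5.5575, 0.4882)
step 5: θ'=0.4882 (straight) → pose (2.0194, 5.9679, 0.4882)
step 6: θ'=0.2382 (R=-5.0000) → pose (3.1848, 6.4108, 0.2382)

(3.1848, 6.4108, 0.2382)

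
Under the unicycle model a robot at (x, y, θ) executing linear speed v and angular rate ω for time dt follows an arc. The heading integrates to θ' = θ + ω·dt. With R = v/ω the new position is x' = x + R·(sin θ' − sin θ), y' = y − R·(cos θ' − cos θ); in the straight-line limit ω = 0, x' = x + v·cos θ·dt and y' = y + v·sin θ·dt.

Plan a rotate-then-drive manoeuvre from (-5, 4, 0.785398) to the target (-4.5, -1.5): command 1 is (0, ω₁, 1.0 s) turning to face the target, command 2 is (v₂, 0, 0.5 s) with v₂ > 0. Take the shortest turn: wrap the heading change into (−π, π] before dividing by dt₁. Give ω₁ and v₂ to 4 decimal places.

heading to target = atan2(-1.5−4, -4.5−-5) = -1.4801
Δθ = wrap(-1.4801 − 0.7854) = -2.2655; ω₁ = Δθ/dt₁ = -2.2655
distance = √((-4.5−-5)² + (-1.5−4)²) = 5.5227; v₂ = distance/dt₂ = 11.0454

ω₁ = -2.2655, v₂ = 11.0454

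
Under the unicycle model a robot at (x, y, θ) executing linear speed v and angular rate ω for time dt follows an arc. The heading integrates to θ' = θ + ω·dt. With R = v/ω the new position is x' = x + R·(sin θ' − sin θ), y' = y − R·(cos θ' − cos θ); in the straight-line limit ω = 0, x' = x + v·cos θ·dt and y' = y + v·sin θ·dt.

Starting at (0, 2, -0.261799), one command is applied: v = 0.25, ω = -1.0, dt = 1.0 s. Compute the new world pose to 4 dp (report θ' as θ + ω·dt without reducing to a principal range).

(0.1735, 1.8345, -1.2618)

θ' = -0.2618 + -1.0·1.0 = -1.2618
R = v/ω = 0.25/-1.0 = -0.2500
x' = 0 + -0.2500·(sin -1.2618 − sin -0.2618) = 0.1735
y' = 2 − -0.2500·(cos -1.2618 − cos -0.2618) = 1.8345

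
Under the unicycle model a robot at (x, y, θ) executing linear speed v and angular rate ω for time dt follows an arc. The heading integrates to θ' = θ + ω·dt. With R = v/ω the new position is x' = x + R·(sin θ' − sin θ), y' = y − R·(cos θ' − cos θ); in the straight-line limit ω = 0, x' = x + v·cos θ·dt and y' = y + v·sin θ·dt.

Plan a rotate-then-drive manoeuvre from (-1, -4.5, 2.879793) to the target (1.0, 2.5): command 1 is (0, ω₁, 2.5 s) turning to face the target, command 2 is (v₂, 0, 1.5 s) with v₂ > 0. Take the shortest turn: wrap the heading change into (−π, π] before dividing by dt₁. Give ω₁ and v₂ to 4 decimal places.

ω₁ = -0.6349, v₂ = 4.8534

heading to target = atan2(2.5−-4.5, 1−-1) = 1.2925
Δθ = wrap(1.2925 − 2.8798) = -1.5873; ω₁ = Δθ/dt₁ = -0.6349
distance = √((1−-1)² + (2.5−-4.5)²) = 7.2801; v₂ = distance/dt₂ = 4.8534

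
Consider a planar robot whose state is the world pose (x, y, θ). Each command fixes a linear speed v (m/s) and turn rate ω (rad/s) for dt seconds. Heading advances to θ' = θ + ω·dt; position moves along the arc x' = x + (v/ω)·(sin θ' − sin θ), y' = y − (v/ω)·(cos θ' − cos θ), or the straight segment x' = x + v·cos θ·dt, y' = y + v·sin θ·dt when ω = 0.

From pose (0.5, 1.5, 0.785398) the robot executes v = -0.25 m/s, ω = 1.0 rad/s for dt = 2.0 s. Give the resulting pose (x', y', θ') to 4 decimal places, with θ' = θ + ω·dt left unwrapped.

θ' = 0.7854 + 1.0·2.0 = 2.7854
R = v/ω = -0.25/1.0 = -0.2500
x' = 0.5 + -0.2500·(sin 2.7854 − sin 0.7854) = 0.5896
y' = 1.5 − -0.2500·(cos 2.7854 − cos 0.7854) = 1.0889

(0.5896, 1.0889, 2.7854)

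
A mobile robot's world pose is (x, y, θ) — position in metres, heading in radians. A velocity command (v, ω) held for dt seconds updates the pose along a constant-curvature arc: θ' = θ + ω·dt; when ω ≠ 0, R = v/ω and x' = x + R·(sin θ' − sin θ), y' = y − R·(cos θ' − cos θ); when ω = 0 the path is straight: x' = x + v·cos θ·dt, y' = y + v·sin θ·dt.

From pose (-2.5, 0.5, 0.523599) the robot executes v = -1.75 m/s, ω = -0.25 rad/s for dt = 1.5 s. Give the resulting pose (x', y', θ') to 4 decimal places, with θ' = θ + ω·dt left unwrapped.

(-4.9636, -0.3607, 0.1486)

θ' = 0.5236 + -0.25·1.5 = 0.1486
R = v/ω = -1.75/-0.25 = 7.0000
x' = -2.5 + 7.0000·(sin 0.1486 − sin 0.5236) = -4.9636
y' = 0.5 − 7.0000·(cos 0.1486 − cos 0.5236) = -0.3607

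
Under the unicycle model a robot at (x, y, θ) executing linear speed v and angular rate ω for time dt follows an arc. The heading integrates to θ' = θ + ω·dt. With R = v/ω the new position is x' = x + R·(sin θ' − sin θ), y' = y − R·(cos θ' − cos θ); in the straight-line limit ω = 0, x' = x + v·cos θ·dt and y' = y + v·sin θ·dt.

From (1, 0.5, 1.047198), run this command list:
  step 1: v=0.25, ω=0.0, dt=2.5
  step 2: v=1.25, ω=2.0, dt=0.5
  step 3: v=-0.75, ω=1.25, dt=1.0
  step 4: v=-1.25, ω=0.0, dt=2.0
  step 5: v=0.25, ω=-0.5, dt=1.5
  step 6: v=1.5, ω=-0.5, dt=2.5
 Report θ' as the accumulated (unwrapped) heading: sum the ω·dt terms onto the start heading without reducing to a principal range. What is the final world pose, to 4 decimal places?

step 1: θ'=1.0472 (straight) → pose (1.3125, 1.0413, 1.0472)
step 2: θ'=2.0472 (R=0.6250) → pose (1.3266, 1.6404, 2.0472)
step 3: θ'=3.2972 (R=-0.6000) → pose (1.9528, 1.3228, 3.2972)
step 4: θ'=3.2972 (straight) → pose (4.4226, 1.7102, 3.2972)
step 5: θ'=2.5472 (R=-0.5000) → pose (4.0651, 1.7899, 2.5472)
step 6: θ'=1.2972 (R=-3.0000) → pose (2.8567, 5.0860, 1.2972)

(2.8567, 5.0860, 1.2972)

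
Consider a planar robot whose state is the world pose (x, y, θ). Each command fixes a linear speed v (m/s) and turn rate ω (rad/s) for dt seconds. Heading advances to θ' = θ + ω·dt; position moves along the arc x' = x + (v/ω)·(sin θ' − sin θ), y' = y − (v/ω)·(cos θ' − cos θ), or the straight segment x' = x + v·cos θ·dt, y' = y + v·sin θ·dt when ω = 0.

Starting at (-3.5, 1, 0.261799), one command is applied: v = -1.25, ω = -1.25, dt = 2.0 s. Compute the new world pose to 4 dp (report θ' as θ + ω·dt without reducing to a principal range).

θ' = 0.2618 + -1.25·2.0 = -2.2382
R = v/ω = -1.25/-1.25 = 1.0000
x' = -3.5 + 1.0000·(sin -2.2382 − sin 0.2618) = -4.5442
y' = 1 − 1.0000·(cos -2.2382 − cos 0.2618) = 2.5849

(-4.5442, 2.5849, -2.2382)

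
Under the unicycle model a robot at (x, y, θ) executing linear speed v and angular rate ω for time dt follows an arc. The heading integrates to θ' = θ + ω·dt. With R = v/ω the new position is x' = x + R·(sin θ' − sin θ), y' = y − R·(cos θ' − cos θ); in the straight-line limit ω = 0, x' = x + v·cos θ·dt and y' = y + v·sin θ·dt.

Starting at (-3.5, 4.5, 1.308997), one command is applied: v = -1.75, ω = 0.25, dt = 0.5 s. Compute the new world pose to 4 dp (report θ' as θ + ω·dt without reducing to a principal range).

(-3.6731, 3.6429, 1.4340)

θ' = 1.3090 + 0.25·0.5 = 1.4340
R = v/ω = -1.75/0.25 = -7.0000
x' = -3.5 + -7.0000·(sin 1.4340 − sin 1.3090) = -3.6731
y' = 4.5 − -7.0000·(cos 1.4340 − cos 1.3090) = 3.6429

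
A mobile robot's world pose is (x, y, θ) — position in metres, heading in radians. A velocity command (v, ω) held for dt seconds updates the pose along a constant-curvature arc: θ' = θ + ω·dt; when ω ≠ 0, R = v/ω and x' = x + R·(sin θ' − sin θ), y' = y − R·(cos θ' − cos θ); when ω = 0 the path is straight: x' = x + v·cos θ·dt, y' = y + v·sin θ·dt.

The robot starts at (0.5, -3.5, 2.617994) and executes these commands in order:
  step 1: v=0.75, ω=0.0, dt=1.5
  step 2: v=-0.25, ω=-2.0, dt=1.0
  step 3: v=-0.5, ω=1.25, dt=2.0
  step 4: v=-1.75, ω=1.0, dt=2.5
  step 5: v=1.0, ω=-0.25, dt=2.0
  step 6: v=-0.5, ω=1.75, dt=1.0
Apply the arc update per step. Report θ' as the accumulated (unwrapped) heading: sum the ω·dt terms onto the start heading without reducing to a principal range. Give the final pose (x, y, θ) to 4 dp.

(1.6657, -2.1905, 6.8680)

step 1: θ'=2.6180 (straight) → pose (-0.4743, -2.9375, 2.6180)
step 2: θ'=0.6180 (R=0.1250) → pose (-0.4644, -3.1476, 0.6180)
step 3: θ'=3.1180 (R=-0.4000) → pose (-0.2420, -3.8735, 3.1180)
step 4: θ'=5.6180 (R=-1.7500) → pose (0.8794, -0.7471, 5.6180)
step 5: θ'=5.1180 (R=-4.0000) → pose (2.0860, -2.3160, 5.1180)
step 6: θ'=6.8680 (R=-0.2857) → pose (1.6657, -2.1905, 6.8680)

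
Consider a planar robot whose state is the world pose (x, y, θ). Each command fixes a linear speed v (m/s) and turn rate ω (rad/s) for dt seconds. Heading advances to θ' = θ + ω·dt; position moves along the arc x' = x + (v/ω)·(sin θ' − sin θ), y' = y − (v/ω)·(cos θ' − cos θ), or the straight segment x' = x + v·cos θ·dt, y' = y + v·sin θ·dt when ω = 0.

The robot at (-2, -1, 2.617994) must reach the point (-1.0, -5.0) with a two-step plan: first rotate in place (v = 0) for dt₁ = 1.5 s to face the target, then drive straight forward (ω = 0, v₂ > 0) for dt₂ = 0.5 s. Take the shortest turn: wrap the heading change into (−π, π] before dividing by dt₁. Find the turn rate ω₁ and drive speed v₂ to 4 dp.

heading to target = atan2(-5−-1, -1−-2) = -1.3258
Δθ = wrap(-1.3258 − 2.6180) = 2.3394; ω₁ = Δθ/dt₁ = 1.5596
distance = √((-1−-2)² + (-5−-1)²) = 4.1231; v₂ = distance/dt₂ = 8.2462

ω₁ = 1.5596, v₂ = 8.2462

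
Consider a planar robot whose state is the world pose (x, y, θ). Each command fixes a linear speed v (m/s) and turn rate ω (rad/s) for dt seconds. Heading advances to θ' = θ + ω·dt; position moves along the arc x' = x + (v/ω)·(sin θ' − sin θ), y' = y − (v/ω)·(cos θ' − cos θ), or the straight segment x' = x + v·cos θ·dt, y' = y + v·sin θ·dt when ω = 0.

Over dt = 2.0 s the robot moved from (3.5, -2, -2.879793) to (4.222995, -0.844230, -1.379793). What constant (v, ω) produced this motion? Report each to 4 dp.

v = -0.7500, ω = 0.7500

Δθ = -1.379793 − -2.879793 = 1.500000
ω = Δθ/dt = 1.500000/2.0 = 0.7500
R = −Δy/(cos θ' − cos θ) = -1.0000
v = R·ω = -1.0000·0.7500 = -0.7500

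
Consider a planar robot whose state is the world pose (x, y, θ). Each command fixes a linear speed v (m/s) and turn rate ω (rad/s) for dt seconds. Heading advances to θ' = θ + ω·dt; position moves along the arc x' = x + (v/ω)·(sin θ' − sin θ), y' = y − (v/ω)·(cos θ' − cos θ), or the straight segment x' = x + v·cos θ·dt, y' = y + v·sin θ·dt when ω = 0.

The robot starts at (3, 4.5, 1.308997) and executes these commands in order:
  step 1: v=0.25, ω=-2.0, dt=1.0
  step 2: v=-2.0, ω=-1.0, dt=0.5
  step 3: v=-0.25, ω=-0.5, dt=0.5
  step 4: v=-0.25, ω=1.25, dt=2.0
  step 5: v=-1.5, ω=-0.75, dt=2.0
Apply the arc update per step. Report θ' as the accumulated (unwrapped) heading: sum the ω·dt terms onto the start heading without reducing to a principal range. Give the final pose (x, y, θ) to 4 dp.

step 1: θ'=-0.6910 (R=-0.1250) → pose (3.2004, 4.5640, -0.6910)
step 2: θ'=-1.1910 (R=2.0000) → pose (2.6175, 5.3637, -1.1910)
step 3: θ'=-1.4410 (R=0.5000) → pose (2.5861, 5.4844, -1.4410)
step 4: θ'=1.0590 (R=-0.2000) → pose (2.2134, 5.5564, 1.0590)
step 5: θ'=-0.4410 (R=2.0000) → pose (-0.3840, 4.7273, -0.4410)

(-0.3840, 4.7273, -0.4410)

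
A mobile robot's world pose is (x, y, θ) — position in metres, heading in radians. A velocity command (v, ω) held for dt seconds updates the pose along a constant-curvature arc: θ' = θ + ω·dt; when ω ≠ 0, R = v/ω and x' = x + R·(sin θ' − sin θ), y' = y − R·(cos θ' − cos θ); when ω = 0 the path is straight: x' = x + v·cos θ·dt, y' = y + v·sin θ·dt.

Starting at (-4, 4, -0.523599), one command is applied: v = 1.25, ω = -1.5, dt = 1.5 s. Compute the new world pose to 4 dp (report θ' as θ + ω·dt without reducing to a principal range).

θ' = -0.5236 + -1.5·1.5 = -2.7736
R = v/ω = 1.25/-1.5 = -0.8333
x' = -4 + -0.8333·(sin -2.7736 − sin -0.5236) = -4.1169
y' = 4 − -0.8333·(cos -2.7736 − cos -0.5236) = 2.5008

(-4.1169, 2.5008, -2.7736)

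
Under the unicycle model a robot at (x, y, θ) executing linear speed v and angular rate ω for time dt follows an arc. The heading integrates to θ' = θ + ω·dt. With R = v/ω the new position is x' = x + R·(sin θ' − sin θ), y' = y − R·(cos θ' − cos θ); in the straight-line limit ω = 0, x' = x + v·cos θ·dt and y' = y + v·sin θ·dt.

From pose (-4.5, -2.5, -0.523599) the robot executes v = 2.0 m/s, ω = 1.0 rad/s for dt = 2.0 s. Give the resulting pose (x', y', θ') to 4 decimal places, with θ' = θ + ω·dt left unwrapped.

θ' = -0.5236 + 1.0·2.0 = 1.4764
R = v/ω = 2.0/1.0 = 2.0000
x' = -4.5 + 2.0000·(sin 1.4764 − sin -0.5236) = -1.5089
y' = -2.5 − 2.0000·(cos 1.4764 − cos -0.5236) = -0.9565

(-1.5089, -0.9565, 1.4764)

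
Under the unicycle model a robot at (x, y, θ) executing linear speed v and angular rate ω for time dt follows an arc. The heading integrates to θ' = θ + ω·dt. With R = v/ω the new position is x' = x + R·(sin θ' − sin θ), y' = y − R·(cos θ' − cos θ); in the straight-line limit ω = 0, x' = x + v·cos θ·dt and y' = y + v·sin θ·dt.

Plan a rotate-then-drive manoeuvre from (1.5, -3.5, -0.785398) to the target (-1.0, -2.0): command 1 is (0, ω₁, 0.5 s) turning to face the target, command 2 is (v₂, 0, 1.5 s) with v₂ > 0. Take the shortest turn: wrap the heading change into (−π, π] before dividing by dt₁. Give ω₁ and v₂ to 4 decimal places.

ω₁ = -5.7932, v₂ = 1.9437

heading to target = atan2(-2−-3.5, -1−1.5) = 2.6012
Δθ = wrap(2.6012 − -0.7854) = -2.8966; ω₁ = Δθ/dt₁ = -5.7932
distance = √((-1−1.5)² + (-2−-3.5)²) = 2.9155; v₂ = distance/dt₂ = 1.9437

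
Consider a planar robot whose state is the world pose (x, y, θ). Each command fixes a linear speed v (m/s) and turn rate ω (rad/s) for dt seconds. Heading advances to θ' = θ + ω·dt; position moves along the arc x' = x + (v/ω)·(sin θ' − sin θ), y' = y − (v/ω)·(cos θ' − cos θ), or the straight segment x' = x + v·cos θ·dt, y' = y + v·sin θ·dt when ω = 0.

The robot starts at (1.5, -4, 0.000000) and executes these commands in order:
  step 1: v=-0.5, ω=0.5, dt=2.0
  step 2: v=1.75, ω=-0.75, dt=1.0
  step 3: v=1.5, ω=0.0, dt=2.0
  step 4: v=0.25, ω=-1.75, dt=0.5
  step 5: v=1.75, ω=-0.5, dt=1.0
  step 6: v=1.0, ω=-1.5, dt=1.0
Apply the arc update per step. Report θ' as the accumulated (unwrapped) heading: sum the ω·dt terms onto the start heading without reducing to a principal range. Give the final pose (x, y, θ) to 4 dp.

step 1: θ'=1.0000 (R=-1.0000) → pose (0.6585, -4.4597, 1.0000)
step 2: θ'=0.2500 (R=-2.3333) → pose (2.0447, -3.4596, 0.2500)
step 3: θ'=0.2500 (straight) → pose (4.9514, -2.7174, 0.2500)
step 4: θ'=-0.6250 (R=-0.1429) → pose (5.0704, -2.7400, -0.6250)
step 5: θ'=-1.1250 (R=-3.5000) → pose (6.1804, -4.0692, -1.1250)
step 6: θ'=-2.6250 (R=-0.6667) → pose (5.9082, -4.9363, -2.6250)

(5.9082, -4.9363, -2.6250)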